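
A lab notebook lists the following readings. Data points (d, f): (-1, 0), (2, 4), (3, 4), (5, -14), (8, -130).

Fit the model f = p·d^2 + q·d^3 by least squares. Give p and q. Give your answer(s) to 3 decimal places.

Forming XᵀX = [[4819, 36167]; [36167, 278563]] and Xᵀf = [-8618, -68170]ᵀ gives XᵀX·[p, q]ᵀ = Xᵀf.
Determinant 4819·278563 − 36167² = 34343208.
p = ((-8618)·278563 − 36167·(-68170))/34343208 = 900673/476989; q = (4819·(-68170) − 36167·(-8618))/34343208 = -233667/476989.

p = 1.888, q = -0.490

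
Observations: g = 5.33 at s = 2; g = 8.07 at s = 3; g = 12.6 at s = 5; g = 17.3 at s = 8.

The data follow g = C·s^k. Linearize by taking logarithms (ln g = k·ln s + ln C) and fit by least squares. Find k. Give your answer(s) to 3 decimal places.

With ln gᵢ as the transformed response and ln sᵢ as the regressor:
Σln s = 5.4806, Σ(ln s)² = 8.6018, Σln g = 9.1459, Σln s·ln g = 13.4597.
Equations: 8.6018·k + 5.4806·ln C = 13.4597;  5.4806·k + 4·ln C = 9.1459.
Slope k = (n·Σln s·ln g − Σln s·Σln g)/(n·Σ(ln s)² − (Σln s)²) = (4·13.4597 − 5.4806·9.1459)/4.3697 = 0.84977; ln C = (Σln g − k·Σln s)/n = 1.12216.

k = 0.850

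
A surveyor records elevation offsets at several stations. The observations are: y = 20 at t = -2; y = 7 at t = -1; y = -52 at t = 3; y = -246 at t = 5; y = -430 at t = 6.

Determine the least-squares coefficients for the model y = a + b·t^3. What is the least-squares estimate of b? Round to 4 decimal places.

b = -2.0073

Setting ∂/∂a … = 0 gives: 5·a + 359·b = -701;  359·a + 63075·b = -125201.
(Σ1 = 5, Σt^3 = 359, Σt^3·t^3 = 63075, Σy = -701, Σt^3·y = -125201.)
Determinant 5·63075 − 359² = 186494.
a = ((-701)·63075 − 359·(-125201))/186494 = 52256/13321; b = (5·(-125201) − 359·(-701))/186494 = -26739/13321.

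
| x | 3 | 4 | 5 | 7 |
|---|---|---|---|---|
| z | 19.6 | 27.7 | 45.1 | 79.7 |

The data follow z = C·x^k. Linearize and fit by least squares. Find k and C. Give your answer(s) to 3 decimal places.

Let Y = ln z. Fitting Y = k·ln x + ln C by least squares:
AᵀA = [[9.5056, 6.0403]; [6.0403, 4]], rhs = [22.5233, 14.4841]ᵀ  (here Σln x = 6.0403, Σ(ln x)² = 9.5056, Σln z = 14.4841, Σln x·ln z = 22.5233).
Δ = 9.5056·4 − (6.0403)² = 1.5378; k = (22.5233·4 − 6.0403·14.4841)/1.5378 = 1.69433, ln C = (9.5056·14.4841 − 6.0403·22.5233)/1.5378 = 1.06249, so C = exp(1.06249) = 2.89356.

k = 1.694, C = 2.894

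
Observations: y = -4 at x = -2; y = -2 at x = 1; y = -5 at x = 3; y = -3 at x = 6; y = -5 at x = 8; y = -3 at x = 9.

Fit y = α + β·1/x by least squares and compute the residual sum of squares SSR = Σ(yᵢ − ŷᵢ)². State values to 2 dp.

With design matrix M, MᵀM = [[6, 89/72]; [89/72, 7345/5184]] and Mᵀy = [-22, -25/8]ᵀ.
Eliminating β: (7345/5184)·(row 1) − (89/72)·(row 2) gives (36149/5184)·α = (7345/5184)·(-22) − (89/72)·(-25/8) = -141565/5184, so α = -141565/36149.
Then β = ((-25/8) − (89/72)·(-141565/36149))/(7345/5184) = 43776/36149.
Residuals: 18857/36149, 25491/36149, -53772/36149, 25822/36149, -44652/36149, 28254/36149; SSR = 203482/36149.

SSR = 5.63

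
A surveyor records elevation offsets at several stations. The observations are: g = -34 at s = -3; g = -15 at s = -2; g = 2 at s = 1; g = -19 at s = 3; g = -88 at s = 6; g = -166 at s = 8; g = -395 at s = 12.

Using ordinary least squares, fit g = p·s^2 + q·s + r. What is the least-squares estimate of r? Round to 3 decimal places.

r = 1.702

Setting ∂/∂p … = 0 gives: 26307·p + 2449·q + 267·r = -71207;  2449·p + 267·q + 25·r = -6519;  267·p + 25·q + 7·r = -715.
Inverting the 3×3 Gram matrix, [p, q, r]ᵀ = [-1643107/550336, 1546477/550336, 234193/137584]ᵀ.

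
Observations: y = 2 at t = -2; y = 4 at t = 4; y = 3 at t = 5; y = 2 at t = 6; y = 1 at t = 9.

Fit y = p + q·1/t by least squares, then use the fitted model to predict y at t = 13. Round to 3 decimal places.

ŷ = 2.441

Forming AᵀA = [[5, 41/180]; [41/180, 12721/32400]] and Aᵀy = [12, 47/45]ᵀ gives AᵀA·[p, q]ᵀ = Aᵀy.
Determinant 5·(12721/32400) − (41/180)² = 15481/8100.
p = (12·(12721/32400) − (41/180)·(47/45))/(15481/8100) = 36236/15481; q = (5·(47/45) − (41/180)·12)/(15481/8100) = 20160/15481.
At t = 13: ŷ = (36236/15481)·(1) + (20160/15481)·(1/13) = 491228/201253.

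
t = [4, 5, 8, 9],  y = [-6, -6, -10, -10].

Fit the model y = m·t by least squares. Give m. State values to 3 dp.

m = -1.204

With design matrix A, AᵀA = [[186]] and Aᵀy = [-224]ᵀ.
Hence m = -224 / 186 ≈ -1.2043.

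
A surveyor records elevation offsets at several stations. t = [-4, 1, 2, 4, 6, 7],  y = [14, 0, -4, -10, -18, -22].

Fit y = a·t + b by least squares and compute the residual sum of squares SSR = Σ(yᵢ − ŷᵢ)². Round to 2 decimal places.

SSR = 5.60

Setting ∂/∂a … = 0 gives: 122·a + 16·b = -366;  16·a + 6·b = -40.
(Σt·t = 122, Σt = 16, Σ1 = 6, Σt·y = -366, Σy = -40.)
Determinant 122·6 − 16² = 476.
a = ((-366)·6 − 16·(-40))/476 = -389/119; b = (122·(-40) − 16·(-366))/476 = 244/119.
Residuals: -134/119, 145/119, 58/119, 122/119, -52/119, -139/119; SSR = 666/119.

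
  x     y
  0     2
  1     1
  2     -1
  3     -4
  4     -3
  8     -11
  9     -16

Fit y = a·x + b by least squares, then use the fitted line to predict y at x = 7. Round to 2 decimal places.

ŷ = -10.50

The normal equations are: 175·a + 27·b = -257;  27·a + 7·b = -32.
Determinant 175·7 − 27² = 496.
a = ((-257)·7 − 27·(-32))/496 = -935/496; b = (175·(-32) − 27·(-257))/496 = 1339/496.
At x = 7: ŷ = (-935/496)·(7) + (1339/496)·(1) = -2603/248.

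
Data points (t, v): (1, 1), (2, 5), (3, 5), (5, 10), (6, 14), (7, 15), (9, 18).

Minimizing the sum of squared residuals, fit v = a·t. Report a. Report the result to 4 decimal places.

AᵀA·[a]ᵀ = Aᵀv reads: 205·a = 427.
a = 427/205 = 2.08293.

a = 2.0829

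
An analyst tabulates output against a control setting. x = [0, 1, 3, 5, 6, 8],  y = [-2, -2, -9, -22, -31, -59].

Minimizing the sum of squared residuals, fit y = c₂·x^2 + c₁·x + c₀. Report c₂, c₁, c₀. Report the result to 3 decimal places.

c₂ = -1.023, c₁ = 1.151, c₀ = -2.236

With design matrix A, AᵀA = [[6099, 881, 135]; [881, 135, 23]; [135, 23, 6]] and Aᵀy = [-5525, -797, -125]ᵀ.
Row-reducing yields c₂ = -11503/11248, c₁ = 12947/11248, c₀ = -12573/5624.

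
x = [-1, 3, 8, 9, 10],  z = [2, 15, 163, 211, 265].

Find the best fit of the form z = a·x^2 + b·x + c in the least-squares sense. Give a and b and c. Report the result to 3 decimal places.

With design matrix M, MᵀM = [[20739, 2267, 255]; [2267, 255, 29]; [255, 29, 5]] and Mᵀz = [54160, 5896, 656]ᵀ.
Solving the 3×3 system (Gaussian elimination) gives a = 186552/62959, b = -176764/62959, c = -228700/62959.

a = 2.963, b = -2.808, c = -3.633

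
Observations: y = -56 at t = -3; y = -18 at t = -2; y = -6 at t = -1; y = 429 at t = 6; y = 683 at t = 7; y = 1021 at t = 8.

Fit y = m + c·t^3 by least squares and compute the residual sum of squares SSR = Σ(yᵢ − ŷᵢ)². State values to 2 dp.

Sums needed: Σ1 = 6, Σt^3 = 1035, Σt^3·t^3 = 427243.
And Σy = 2053, Σt^3·y = 851347.
MᵀM·[m, c]ᵀ = Mᵀy becomes [[6, 1035]; [1035, 427243]]·[m, c]ᵀ = [2053, 851347]ᵀ.
Eliminating c: 427243·(row 1) − 1035·(row 2) gives 1492233·m = 427243·2053 − 1035·851347 = -4014266, so m = -4014266/1492233.
Then c = (851347 − 1035·(-4014266/1492233))/427243 = 994409/497411.
Residuals: 996347/1492233, 1019888/1492233, -1955905/1492233, -194809/1492233, -37456/1492233, 171935/1492233; SSR = 3972140/1492233.

SSR = 2.66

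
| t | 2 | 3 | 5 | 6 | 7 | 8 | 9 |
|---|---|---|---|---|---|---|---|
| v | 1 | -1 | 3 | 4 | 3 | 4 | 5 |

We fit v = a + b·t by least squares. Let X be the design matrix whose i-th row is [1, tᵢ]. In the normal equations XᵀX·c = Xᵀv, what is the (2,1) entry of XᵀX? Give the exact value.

40

Row 2 ↔ basis t, column 1 ↔ basis 1, so (XᵀX)_{2,1} = Σᵢ t = (2)·(1) + (3)·(1) + (5)·(1) + (6)·(1) + (7)·(1) + (8)·(1) + (9)·(1) = 40.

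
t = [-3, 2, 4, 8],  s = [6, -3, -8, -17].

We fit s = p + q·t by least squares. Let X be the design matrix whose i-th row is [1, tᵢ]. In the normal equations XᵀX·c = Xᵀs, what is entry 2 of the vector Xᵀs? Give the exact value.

Entry 2 ↔ basis t, so (Xᵀs)_{2} = Σᵢ (t)·sᵢ = (-3)·(6) + (2)·(-3) + (4)·(-8) + (8)·(-17) = -192.

-192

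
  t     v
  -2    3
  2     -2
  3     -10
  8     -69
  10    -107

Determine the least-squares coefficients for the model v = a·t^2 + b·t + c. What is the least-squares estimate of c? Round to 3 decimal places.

c = 3.970

AᵀA·[a, b, c]ᵀ = Aᵀv reads: 14209·a + 1539·b + 181·c = -15202;  1539·a + 181·b + 21·c = -1662;  181·a + 21·b + 5·c = -185.
Solving the 3×3 system (Gaussian elimination) gives a = -250065/260054, b = -381435/260054, c = 516191/130027.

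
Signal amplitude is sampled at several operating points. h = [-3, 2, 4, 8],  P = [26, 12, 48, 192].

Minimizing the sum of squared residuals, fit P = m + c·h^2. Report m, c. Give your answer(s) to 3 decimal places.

m = -0.395, c = 3.006

Forming MᵀM = [[4, 93]; [93, 4449]] and MᵀP = [278, 13338]ᵀ gives MᵀM·[m, c]ᵀ = MᵀP.
Δ = 4·4449 − 93² = 9147.
m = (278·4449 − 93·13338)/9147 = -1204/3049; c = (4·13338 − 93·278)/9147 = 9166/3049.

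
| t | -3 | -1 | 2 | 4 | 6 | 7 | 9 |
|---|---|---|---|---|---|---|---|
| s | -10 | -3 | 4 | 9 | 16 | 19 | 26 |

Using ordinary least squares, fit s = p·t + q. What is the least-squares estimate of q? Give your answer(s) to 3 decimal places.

q = -1.261

From the data, Σt·t = 196, Σt = 24, Σ1 = 7.
Right-hand side: Σt·s = 540, Σs = 61.
Δ = 196·7 − 24² = 796.
p = (540·7 − 24·61)/796 = 579/199; q = (196·61 − 24·540)/796 = -251/199.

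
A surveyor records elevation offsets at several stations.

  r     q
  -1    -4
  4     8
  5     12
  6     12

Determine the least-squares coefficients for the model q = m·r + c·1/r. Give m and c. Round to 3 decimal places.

Entries of AᵀA: Σr·r = 78, Σr·1/r = 4, Σ1/r·1/r = 4069/3600.
For Aᵀq: Σr·q = 168, Σ1/r·q = 52/5.
Normal equations: [[78, 4]; [4, 4069/3600]]·[m, c]ᵀ = [168, 52/5]ᵀ.
det = 78·(4069/3600) − 4² = 43297/600.
m = (168·(4069/3600) − 4·(52/5))/(43297/600) = 3068/1493; c = (78·(52/5) − 4·168)/(43297/600) = 2880/1493.

m = 2.055, c = 1.929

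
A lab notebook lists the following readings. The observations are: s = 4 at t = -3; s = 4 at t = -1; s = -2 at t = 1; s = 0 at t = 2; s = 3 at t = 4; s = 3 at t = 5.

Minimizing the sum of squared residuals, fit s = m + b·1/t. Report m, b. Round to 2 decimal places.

AᵀA·[m, b]ᵀ = Aᵀs reads: 6·m + (37/60)·b = 12;  (37/60)·m + (8869/3600)·b = -359/60.
(Σ1 = 6, Σ1/t = 37/60, Σ1/t·1/t = 8869/3600, Σs = 12, Σ1/t·s = -359/60.)
Eliminating b: (8869/3600)·(row 1) − (37/60)·(row 2) gives (10369/720)·m = (8869/3600)·12 − (37/60)·(-359/60) = 119711/3600, so m = 119711/51845.
Then b = ((-359/60) − (37/60)·(119711/51845))/(8869/3600) = -31176/10369.

m = 2.31, b = -3.01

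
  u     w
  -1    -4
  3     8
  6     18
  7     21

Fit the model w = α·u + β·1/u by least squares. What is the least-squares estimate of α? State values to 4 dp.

α = 2.9470

With design matrix X, XᵀX = [[95, 4]; [4, 2045/1764]] and Xᵀw = [283, 38/3]ᵀ.
Determinant 95·(2045/1764) − 4² = 166051/1764.
α = (283·(2045/1764) − 4·(38/3))/(166051/1764) = 489359/166051; β = (95·(38/3) − 4·283)/(166051/1764) = 125832/166051.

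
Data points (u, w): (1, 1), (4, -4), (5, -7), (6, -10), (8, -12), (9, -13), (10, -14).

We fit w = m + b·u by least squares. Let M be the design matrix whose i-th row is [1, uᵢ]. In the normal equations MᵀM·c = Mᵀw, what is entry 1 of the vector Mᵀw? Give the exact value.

Entry 1 ↔ basis 1, so (Mᵀw)_{1} = Σᵢ wᵢ = (1)·(1) + (1)·(-4) + (1)·(-7) + (1)·(-10) + (1)·(-12) + (1)·(-13) + (1)·(-14) = -59.

-59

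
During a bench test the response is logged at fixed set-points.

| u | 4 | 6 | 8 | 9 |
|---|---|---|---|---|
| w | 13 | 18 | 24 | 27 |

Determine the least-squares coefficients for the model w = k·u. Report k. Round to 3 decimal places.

k = 3.020

Compute the Gram sums: Σu·u = 197.
Moment sums: Σu·w = 595.
So AᵀA·[k]ᵀ = Aᵀw: [[197]]·[k]ᵀ = [595]ᵀ.
Hence k = 595 / 197 ≈ 3.0203.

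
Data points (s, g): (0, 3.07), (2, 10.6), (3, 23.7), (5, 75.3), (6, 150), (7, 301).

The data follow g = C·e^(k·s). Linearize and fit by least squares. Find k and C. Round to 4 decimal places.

With ln gᵢ as the transformed response and sᵢ as the regressor:
Σs = 23.0000, Σ(s)² = 123.0000, Σln g = 21.6872, Σs·ln g = 105.8391.
Equations: 123.0000·k + 23.0000·ln C = 105.8391;  23.0000·k + 6·ln C = 21.6872.
Slope k = (n·Σs·ln g − Σs·Σln g)/(n·Σ(s)² − (Σs)²) = (6·105.8391 − 23.0000·21.6872)/209.0000 = 0.65181; ln C = (Σln g − k·Σs)/n = 1.11593, so C = exp(1.11593) = 3.05241.

k = 0.6518, C = 3.0524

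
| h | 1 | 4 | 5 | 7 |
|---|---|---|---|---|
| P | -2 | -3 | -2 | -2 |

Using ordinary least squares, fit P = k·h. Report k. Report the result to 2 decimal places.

k = -0.42

Compute the Gram sums: Σh·h = 91.
Right-hand side: Σh·P = -38.
So AᵀA·[k]ᵀ = AᵀP: [[91]]·[k]ᵀ = [-38]ᵀ.
Hence k = -38 / 91 ≈ -0.417582.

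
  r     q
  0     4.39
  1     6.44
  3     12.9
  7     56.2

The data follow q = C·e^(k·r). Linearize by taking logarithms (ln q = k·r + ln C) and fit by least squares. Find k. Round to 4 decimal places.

k = 0.3629

With ln qᵢ as the transformed response and rᵢ as the regressor:
AᵀA = [[59.0000, 11.0000]; [11.0000, 4]], rhs = [37.7366, 9.9280]ᵀ  (here Σr = 11.0000, Σ(r)² = 59.0000, Σln q = 9.9280, Σr·ln q = 37.7366).
Slope k = (n·Σr·ln q − Σr·Σln q)/(n·Σ(r)² − (Σr)²) = (4·37.7366 − 11.0000·9.9280)/115.0000 = 0.36294; ln C = (Σln q − k·Σr)/n = 1.48391.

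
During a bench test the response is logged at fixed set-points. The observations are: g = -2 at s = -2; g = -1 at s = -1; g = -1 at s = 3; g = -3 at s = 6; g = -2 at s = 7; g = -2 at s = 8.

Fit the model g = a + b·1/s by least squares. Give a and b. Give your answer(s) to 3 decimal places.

a = -1.898, b = -0.533

Setting ∂/∂a … = 0 gives: 6·a + (-41/56)·b = -11;  (-41/56)·a + (40217/28224)·b = 53/84.
(Σ1 = 6, Σ1/s = -41/56, Σ1/s·1/s = 40217/28224, Σg = -11, Σ1/s·g = 53/84.)
det = 6·(40217/28224) − (-41/56)² = 75391/9408.
a = ((-11)·(40217/28224) − (-41/56)·(53/84))/(75391/9408) = -429349/226173; b = (6·(53/84) − (-41/56)·(-11))/(75391/9408) = -40152/75391.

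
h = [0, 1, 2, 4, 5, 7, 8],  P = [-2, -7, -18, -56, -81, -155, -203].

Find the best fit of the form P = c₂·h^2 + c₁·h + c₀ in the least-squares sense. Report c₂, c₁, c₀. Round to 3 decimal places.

c₂ = -2.968, c₁ = -1.141, c₀ = -2.760

MᵀM·[c₂, c₁, c₀]ᵀ = MᵀP reads: 7395·c₂ + 1053·c₁ + 159·c₀ = -23587;  1053·c₂ + 159·c₁ + 27·c₀ = -3381;  159·c₂ + 27·c₁ + 7·c₀ = -522.
Inverting the 3×3 Gram matrix, [c₂, c₁, c₀]ᵀ = [-49165/16566, -6299/5522, -7619/2761]ᵀ.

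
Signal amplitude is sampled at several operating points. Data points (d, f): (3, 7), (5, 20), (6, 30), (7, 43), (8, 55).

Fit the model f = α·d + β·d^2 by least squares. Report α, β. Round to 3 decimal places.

Entries of MᵀM: Σd·d = 183, Σd·d^2 = 1223, Σd^2·d^2 = 8499.
Right-hand side: Σd·f = 1042, Σd^2·f = 7270.
det = 183·8499 − 1223² = 59588.
α = (1042·8499 − 1223·7270)/59588 = -8813/14897; β = (183·7270 − 1223·1042)/59588 = 14011/14897.

α = -0.592, β = 0.941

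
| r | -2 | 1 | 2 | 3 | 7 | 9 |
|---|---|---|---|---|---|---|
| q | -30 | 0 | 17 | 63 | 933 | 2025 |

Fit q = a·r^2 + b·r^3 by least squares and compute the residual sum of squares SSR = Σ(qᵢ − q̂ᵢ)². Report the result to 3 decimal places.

SSR = 3.961

Normal-equation sums: Σr^2·r^2 = 9076, Σr^2·r^3 = 76100, Σr^3·r^3 = 649948.
Right-hand side: Σr^2·q = 210257, Σr^3·q = 1798321.
So XᵀX·[a, b]ᵀ = Xᵀq: [[9076, 76100]; [76100, 649948]]·[a, b]ᵀ = [210257, 1798321]ᵀ.
det = 9076·649948 − 76100² = 107718048.
a = (210257·649948 − 76100·1798321)/107718048 = -8171311/4488252; b = (9076·1798321 − 76100·210257)/107718048 = 6687577/2244126.
Residuals: 1259729/1122063, -5203843/4488252, 165358/374021, -1609161/1496084, 255533/4488252, 33075/1496084; SSR = 5925679/1496084.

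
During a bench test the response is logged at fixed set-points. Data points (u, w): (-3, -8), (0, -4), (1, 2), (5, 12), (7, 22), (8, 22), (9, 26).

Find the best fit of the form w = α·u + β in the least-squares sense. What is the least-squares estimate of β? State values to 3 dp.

β = -1.215

Forming MᵀM = [[229, 27]; [27, 7]] and Mᵀw = [650, 72]ᵀ gives MᵀM·[α, β]ᵀ = Mᵀw.
Determinant 229·7 − 27² = 874.
α = (650·7 − 27·72)/874 = 1303/437; β = (229·72 − 27·650)/874 = -531/437.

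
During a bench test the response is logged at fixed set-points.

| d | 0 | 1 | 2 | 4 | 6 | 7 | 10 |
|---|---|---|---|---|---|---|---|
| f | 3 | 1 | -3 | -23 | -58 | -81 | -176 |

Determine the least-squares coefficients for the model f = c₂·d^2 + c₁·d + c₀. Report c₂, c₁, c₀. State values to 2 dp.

The normal equations are: 13970·c₂ + 1632·c₁ + 206·c₀ = -24036;  1632·c₂ + 206·c₁ + 30·c₀ = -2772;  206·c₂ + 30·c₁ + 7·c₀ = -337.
Row-reducing yields c₂ = -172433/89369, c₁ = 135873/89369, c₀ = 27095/12767.

c₂ = -1.93, c₁ = 1.52, c₀ = 2.12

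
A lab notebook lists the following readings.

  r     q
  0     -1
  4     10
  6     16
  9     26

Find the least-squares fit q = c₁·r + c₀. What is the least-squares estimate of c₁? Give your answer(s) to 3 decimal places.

Setting ∂/∂c₁ … = 0 gives: 133·c₁ + 19·c₀ = 370;  19·c₁ + 4·c₀ = 51.
(Σr·r = 133, Σr = 19, Σ1 = 4, Σr·q = 370, Σq = 51.)
Eliminating c₀: 4·(row 1) − 19·(row 2) gives 171·c₁ = 4·370 − 19·51 = 511, so c₁ = 511/171.
Then c₀ = (51 − 19·(511/171))/4 = -13/9.

c₁ = 2.988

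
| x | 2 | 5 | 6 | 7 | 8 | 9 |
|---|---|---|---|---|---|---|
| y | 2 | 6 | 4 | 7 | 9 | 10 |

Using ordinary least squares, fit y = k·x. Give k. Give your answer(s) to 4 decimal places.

k = 1.0386

Setting ∂/∂k … = 0 gives: 259·k = 269.
(Σx·x = 259, Σx·y = 269.)
Hence k = 269 / 259 ≈ 1.03861.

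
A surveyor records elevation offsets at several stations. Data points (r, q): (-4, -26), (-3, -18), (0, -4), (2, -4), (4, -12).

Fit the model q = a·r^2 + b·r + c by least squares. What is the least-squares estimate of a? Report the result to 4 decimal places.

XᵀX·[a, b, c]ᵀ = Xᵀq reads: 609·a + (-19)·b + 45·c = -786;  (-19)·a + 45·b + (-1)·c = 102;  45·a + (-1)·b + 5·c = -64.
Solving the 3×3 system (Gaussian elimination) gives a = -10645/11299, b = 20121/11299, c = -44798/11299.

a = -0.9421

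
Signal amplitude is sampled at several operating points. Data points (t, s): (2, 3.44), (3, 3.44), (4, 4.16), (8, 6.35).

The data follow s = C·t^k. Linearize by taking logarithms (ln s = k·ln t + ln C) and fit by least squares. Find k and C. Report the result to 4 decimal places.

k = 0.4718, C = 2.2617

Let Y = ln s. Fitting Y = k·ln t + ln C by least squares:
AᵀA = [[7.9333, 5.2575]; [5.2575, 4]], rhs = [8.0336, 5.7449]ᵀ  (here Σln t = 5.2575, Σ(ln t)² = 7.9333, Σln s = 5.7449, Σln t·ln s = 8.0336).
Δ = 7.9333·4 − (5.2575)² = 4.0919; k = (8.0336·4 − 5.2575·5.7449)/4.0919 = 0.47180, ln C = (7.9333·5.7449 − 5.2575·8.0336)/4.0919 = 0.81610, so C = exp(0.81610) = 2.26167.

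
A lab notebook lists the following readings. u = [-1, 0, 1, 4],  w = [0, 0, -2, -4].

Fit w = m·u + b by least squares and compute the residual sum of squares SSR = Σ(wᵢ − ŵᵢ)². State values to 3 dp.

SSR = 0.714

The normal system AᵀA·[m, b]ᵀ = Aᵀw is [[18, 4]; [4, 4]]·[m, b]ᵀ = [-18, -6]ᵀ.
Δ = 18·4 − 4² = 56.
m = ((-18)·4 − 4·(-6))/56 = -6/7; b = (18·(-6) − 4·(-18))/56 = -9/14.
Residuals: -3/14, 9/14, -1/2, 1/14; SSR = 5/7.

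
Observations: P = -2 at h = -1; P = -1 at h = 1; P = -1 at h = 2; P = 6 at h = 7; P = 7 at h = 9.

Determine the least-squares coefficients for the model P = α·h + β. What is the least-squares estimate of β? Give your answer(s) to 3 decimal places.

Setting ∂/∂α … = 0 gives: 136·α + 18·β = 104;  18·α + 5·β = 9.
Determinant 136·5 − 18² = 356.
α = (104·5 − 18·9)/356 = 179/178; β = (136·9 − 18·104)/356 = -162/89.

β = -1.820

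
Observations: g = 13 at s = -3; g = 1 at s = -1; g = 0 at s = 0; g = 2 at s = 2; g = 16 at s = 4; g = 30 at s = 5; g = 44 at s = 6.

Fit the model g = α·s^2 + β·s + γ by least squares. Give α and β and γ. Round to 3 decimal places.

α = 1.385, β = -0.809, γ = -1.363

From the data, Σs^2·s^2 = 2275, Σs^2·s = 385, Σs^2 = 91, Σs·s = 91, Σs = 13, Σ1 = 7.
For Aᵀg: Σs^2·g = 2716, Σs·g = 442, Σg = 106.
AᵀA·[α, β, γ]ᵀ = Aᵀg becomes [[2275, 385, 91]; [385, 91, 13]; [91, 13, 7]]·[α, β, γ]ᵀ = [2716, 442, 106]ᵀ.
Solving the 3×3 system (Gaussian elimination) gives α = 169/122, β = -148/183, γ = -499/366.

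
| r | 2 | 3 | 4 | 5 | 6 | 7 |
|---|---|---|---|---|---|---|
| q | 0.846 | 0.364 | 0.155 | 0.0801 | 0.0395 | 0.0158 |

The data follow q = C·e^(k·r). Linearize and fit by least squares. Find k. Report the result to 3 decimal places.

k = -0.778

Linearized form: ln q = k·r + ln C. From the 6 transformed points,
Σr = 27.0000, Σ(r)² = 139.0000, Σln q = -12.9458, Σr·ln q = -71.8689.
Normal system: [[139.0000, 27.0000]; [27.0000, 6]]·[k, ln C]ᵀ = [-71.8689, -12.9458]ᵀ.
Slope k = (n·Σr·ln q − Σr·Σln q)/(n·Σ(r)² − (Σr)²) = (6·-71.8689 − 27.0000·-12.9458)/105.0000 = -0.77786; ln C = (Σln q − k·Σr)/n = 1.34275.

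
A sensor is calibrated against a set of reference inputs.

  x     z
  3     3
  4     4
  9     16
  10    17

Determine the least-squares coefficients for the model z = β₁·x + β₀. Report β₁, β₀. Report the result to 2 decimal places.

Setting ∂/∂β₁ … = 0 gives: 206·β₁ + 26·β₀ = 339;  26·β₁ + 4·β₀ = 40.
Eliminating β₀: 4·(row 1) − 26·(row 2) gives 148·β₁ = 4·339 − 26·40 = 316, so β₁ = 79/37.
Then β₀ = (40 − 26·(79/37))/4 = -287/74.

β₁ = 2.14, β₀ = -3.88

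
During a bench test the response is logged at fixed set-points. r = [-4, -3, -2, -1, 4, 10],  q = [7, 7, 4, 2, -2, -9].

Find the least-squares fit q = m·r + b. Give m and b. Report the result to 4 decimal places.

m = -1.1372, b = 2.2581

Forming MᵀM = [[146, 4]; [4, 6]] and Mᵀq = [-157, 9]ᵀ gives MᵀM·[m, b]ᵀ = Mᵀq.
Eliminating b: 6·(row 1) − 4·(row 2) gives 860·m = 6·(-157) − 4·9 = -978, so m = -489/430.
Then b = (9 − 4·(-489/430))/6 = 971/430.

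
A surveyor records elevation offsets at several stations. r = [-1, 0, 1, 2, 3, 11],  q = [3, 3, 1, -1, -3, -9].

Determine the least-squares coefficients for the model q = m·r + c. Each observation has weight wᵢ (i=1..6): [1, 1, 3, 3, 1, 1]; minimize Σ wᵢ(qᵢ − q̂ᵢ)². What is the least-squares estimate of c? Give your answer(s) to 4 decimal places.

From the data, Σwᵢ·r·r = 146, Σwᵢ·r = 22, Σwᵢ·1 = 10.
And Σwᵢ·r·q = -114, Σwᵢ·q = -6.
Normal equations: [[146, 22]; [22, 10]]·[m, c]ᵀ = [-114, -6]ᵀ.
Eliminating c: 10·(row 1) − 22·(row 2) gives 976·m = 10·(-114) − 22·(-6) = -1008, so m = -63/61.
Then c = ((-6) − 22·(-63/61))/10 = 102/61.

c = 1.6721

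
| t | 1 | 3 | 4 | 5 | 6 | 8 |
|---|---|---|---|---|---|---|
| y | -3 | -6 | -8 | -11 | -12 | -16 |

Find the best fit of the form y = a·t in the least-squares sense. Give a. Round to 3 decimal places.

Compute the Gram sums: Σt·t = 151.
Right-hand side: Σt·y = -308.
Normal equations: [[151]]·[a]ᵀ = [-308]ᵀ.
Hence a = -308 / 151 ≈ -2.03974.

a = -2.040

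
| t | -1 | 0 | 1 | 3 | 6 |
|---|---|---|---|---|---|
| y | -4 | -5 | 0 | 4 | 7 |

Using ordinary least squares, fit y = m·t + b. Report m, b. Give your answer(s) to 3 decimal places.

The normal equations are: 47·m + 9·b = 58;  9·m + 5·b = 2.
(Σt·t = 47, Σt = 9, Σ1 = 5, Σt·y = 58, Σy = 2.)
Δ = 47·5 − 9² = 154.
m = (58·5 − 9·2)/154 = 136/77; b = (47·2 − 9·58)/154 = -214/77.

m = 1.766, b = -2.779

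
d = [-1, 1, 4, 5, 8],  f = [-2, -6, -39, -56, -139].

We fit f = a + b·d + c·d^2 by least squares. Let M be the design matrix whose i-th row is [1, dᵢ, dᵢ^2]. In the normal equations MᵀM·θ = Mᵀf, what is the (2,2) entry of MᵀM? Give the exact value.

107

Row 2 ↔ basis d, column 2 ↔ basis d, so (MᵀM)_{2,2} = Σᵢ (d)·(d) = (-1)·(-1) + (1)·(1) + (4)·(4) + (5)·(5) + (8)·(8) = 107.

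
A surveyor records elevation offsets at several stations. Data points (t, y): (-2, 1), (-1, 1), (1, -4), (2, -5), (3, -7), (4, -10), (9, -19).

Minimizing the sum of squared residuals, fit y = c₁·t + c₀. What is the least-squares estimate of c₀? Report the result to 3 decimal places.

Normal-equation sums: Σt·t = 116, Σt = 16, Σ1 = 7.
And Σt·y = -249, Σy = -43.
AᵀA·[c₁, c₀]ᵀ = Aᵀy becomes [[116, 16]; [16, 7]]·[c₁, c₀]ᵀ = [-249, -43]ᵀ.
Eliminating c₀: 7·(row 1) − 16·(row 2) gives 556·c₁ = 7·(-249) − 16·(-43) = -1055, so c₁ = -1055/556.
Then c₀ = ((-43) − 16·(-1055/556))/7 = -251/139.

c₀ = -1.806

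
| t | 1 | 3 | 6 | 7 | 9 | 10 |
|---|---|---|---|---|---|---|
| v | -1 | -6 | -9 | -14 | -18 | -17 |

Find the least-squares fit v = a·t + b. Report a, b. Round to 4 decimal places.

AᵀA·[a, b]ᵀ = Aᵀv reads: 276·a + 36·b = -503;  36·a + 6·b = -65.
(Σt·t = 276, Σt = 36, Σ1 = 6, Σt·v = -503, Σv = -65.)
Δ = 276·6 − 36² = 360.
a = ((-503)·6 − 36·(-65))/360 = -113/60; b = (276·(-65) − 36·(-503))/360 = 7/15.

a = -1.8833, b = 0.4667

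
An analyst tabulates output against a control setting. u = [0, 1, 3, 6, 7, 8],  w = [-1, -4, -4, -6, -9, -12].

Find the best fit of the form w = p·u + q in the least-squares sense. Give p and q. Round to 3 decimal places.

p = -1.112, q = -1.365

Compute the Gram sums: Σu·u = 159, Σu = 25, Σ1 = 6.
For Xᵀw: Σu·w = -211, Σw = -36.
Normal equations: [[159, 25]; [25, 6]]·[p, q]ᵀ = [-211, -36]ᵀ.
Determinant 159·6 − 25² = 329.
p = ((-211)·6 − 25·(-36))/329 = -366/329; q = (159·(-36) − 25·(-211))/329 = -449/329.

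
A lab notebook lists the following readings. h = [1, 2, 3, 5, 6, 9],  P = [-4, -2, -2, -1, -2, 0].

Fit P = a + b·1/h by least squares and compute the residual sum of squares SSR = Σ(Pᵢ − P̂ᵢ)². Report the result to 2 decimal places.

The normal system MᵀM·[a, b]ᵀ = MᵀP is [[6, 104/45]; [104/45, 5837/4050]]·[a, b]ᵀ = [-11, -31/5]ᵀ.
Determinant 6·(5837/4050) − (104/45)² = 1339/405.
a = ((-11)·(5837/4050) − (104/45)·(-31/5))/(1339/405) = -95/206; b = (6·(-31/5) − (104/45)·(-11))/(1339/405) = -4770/1339.
Residuals: 63/2678, 649/2678, -941/2678, 465/2678, -2531/2678, 2295/2678; SSR = 4929/2678.

SSR = 1.84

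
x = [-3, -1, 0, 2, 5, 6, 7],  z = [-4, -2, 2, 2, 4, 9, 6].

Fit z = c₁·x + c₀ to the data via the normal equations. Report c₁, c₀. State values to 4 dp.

The normal equations are: 124·c₁ + 16·c₀ = 134;  16·c₁ + 7·c₀ = 17.
(Σx·x = 124, Σx = 16, Σ1 = 7, Σx·z = 134, Σz = 17.)
Eliminating c₀: 7·(row 1) − 16·(row 2) gives 612·c₁ = 7·134 − 16·17 = 666, so c₁ = 37/34.
Then c₀ = (17 − 16·(37/34))/7 = -1/17.

c₁ = 1.0882, c₀ = -0.0588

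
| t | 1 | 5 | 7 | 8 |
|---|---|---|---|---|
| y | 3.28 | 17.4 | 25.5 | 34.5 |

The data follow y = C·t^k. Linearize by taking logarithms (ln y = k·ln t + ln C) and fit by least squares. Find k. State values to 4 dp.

Taking logs, ln y = k·ln t + ln C, so regress ln y on ln t.
Σln t = 5.6348, Σ(ln t)² = 10.7009, Σln y = 10.8240, Σln t·ln y = 18.2627.
Equations: 10.7009·k + 5.6348·ln C = 18.2627;  5.6348·k + 4·ln C = 10.8240.
Slope k = (n·Σln t·ln y − Σln t·Σln y)/(n·Σ(ln t)² − (Σln t)²) = (4·18.2627 − 5.6348·10.8240)/11.0529 = 1.09113; ln C = (Σln y − k·Σln t)/n = 1.16891.

k = 1.0911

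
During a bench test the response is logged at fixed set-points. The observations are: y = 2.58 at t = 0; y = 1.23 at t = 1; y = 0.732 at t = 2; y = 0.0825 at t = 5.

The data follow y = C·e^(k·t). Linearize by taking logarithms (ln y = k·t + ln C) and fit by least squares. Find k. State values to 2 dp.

k = -0.68

With ln yᵢ as the transformed response and tᵢ as the regressor:
Σt = 8.0000, Σ(t)² = 30.0000, Σln y = -1.6521, Σt·ln y = -12.8917.
Equations: 30.0000·k + 8.0000·ln C = -12.8917;  8.0000·k + 4·ln C = -1.6521.
Slope k = (n·Σt·ln y − Σt·Σln y)/(n·Σ(t)² − (Σt)²) = (4·-12.8917 − 8.0000·-1.6521)/56.0000 = -0.68482; ln C = (Σln y − k·Σt)/n = 0.95661.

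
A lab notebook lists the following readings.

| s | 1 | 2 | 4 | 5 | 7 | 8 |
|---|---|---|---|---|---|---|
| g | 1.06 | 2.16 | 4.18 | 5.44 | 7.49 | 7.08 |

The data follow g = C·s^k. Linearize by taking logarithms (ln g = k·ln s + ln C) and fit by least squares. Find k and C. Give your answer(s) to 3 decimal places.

With ln gᵢ as the transformed response and ln sᵢ as the regressor:
Σln s = 7.7142, Σ(ln s)² = 13.1032, Σln g = 7.9233, Σln s·ln g = 13.2309.
Equations: 13.1032·k + 7.7142·ln C = 13.2309;  7.7142·k + 6·ln C = 7.9233.
Δ = 13.1032·6 − (7.7142)² = 19.1098; k = (13.2309·6 − 7.7142·7.9233)/19.1098 = 0.95570, ln C = (13.1032·7.9233 − 7.7142·13.2309)/19.1098 = 0.09180, so C = exp(0.09180) = 1.09615.

k = 0.956, C = 1.096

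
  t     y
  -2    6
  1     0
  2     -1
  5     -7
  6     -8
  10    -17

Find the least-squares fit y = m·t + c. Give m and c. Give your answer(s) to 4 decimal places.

The normal equations are: 170·m + 22·c = -267;  22·m + 6·c = -27.
Eliminating c: 6·(row 1) − 22·(row 2) gives 536·m = 6·(-267) − 22·(-27) = -1008, so m = -126/67.
Then c = ((-27) − 22·(-126/67))/6 = 321/134.

m = -1.8806, c = 2.3955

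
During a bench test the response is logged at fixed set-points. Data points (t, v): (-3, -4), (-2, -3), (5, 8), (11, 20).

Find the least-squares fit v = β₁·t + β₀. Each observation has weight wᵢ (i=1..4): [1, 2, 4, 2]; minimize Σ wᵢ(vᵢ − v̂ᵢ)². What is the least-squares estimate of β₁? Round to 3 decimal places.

β₁ = 1.718

The normal equations are: 359·β₁ + 35·β₀ = 624;  35·β₁ + 9·β₀ = 62.
(Σwᵢ·t·t = 359, Σwᵢ·t = 35, Σwᵢ·1 = 9, Σwᵢ·t·v = 624, Σwᵢ·v = 62.)
Δ = 359·9 − 35² = 2006.
β₁ = (624·9 − 35·62)/2006 = 1723/1003; β₀ = (359·62 − 35·624)/2006 = 209/1003.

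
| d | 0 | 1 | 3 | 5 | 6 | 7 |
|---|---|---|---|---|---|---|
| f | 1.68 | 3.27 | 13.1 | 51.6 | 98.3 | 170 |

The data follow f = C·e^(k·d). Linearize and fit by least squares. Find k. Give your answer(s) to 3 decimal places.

k = 0.669

Let Y = ln f. Fitting Y = k·d + ln C by least squares:
Σd = 22.0000, Σ(d)² = 120.0000, Σln f = 17.9435, Σd·ln f = 92.0990.
Normal system: [[120.0000, 22.0000]; [22.0000, 6]]·[k, ln C]ᵀ = [92.0990, 17.9435]ᵀ.
Slope k = (n·Σd·ln f − Σd·Σln f)/(n·Σ(d)² − (Σd)²) = (6·92.0990 − 22.0000·17.9435)/236.0000 = 0.66880; ln C = (Σln f − k·Σd)/n = 0.53834.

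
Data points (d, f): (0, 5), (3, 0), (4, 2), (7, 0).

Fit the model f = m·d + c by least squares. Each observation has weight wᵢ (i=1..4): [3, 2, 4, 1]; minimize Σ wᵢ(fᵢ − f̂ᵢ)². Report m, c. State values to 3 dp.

m = -0.740, c = 4.446

The normal equations are: 131·m + 29·c = 32;  29·m + 10·c = 23.
det = 131·10 − 29² = 469.
m = (32·10 − 29·23)/469 = -347/469; c = (131·23 − 29·32)/469 = 2085/469.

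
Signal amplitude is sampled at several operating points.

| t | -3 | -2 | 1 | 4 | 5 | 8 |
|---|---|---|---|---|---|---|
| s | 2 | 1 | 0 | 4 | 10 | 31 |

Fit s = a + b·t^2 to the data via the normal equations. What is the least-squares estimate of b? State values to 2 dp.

The normal equations are: 6·a + 119·b = 48;  119·a + 5075·b = 2320.
Δ = 6·5075 − 119² = 16289.
a = (48·5075 − 119·2320)/16289 = -4640/2327; b = (6·2320 − 119·48)/16289 = 8208/16289.

b = 0.50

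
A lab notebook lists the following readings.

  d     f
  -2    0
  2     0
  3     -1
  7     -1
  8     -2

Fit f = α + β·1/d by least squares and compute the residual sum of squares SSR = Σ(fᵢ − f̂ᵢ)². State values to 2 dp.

SSR = 2.70

The normal equations are: 5·α + (101/168)·β = -4;  (101/168)·α + (18265/28224)·β = -61/84.
Eliminating β: (18265/28224)·(row 1) − (101/168)·(row 2) gives (20281/7056)·α = (18265/28224)·(-4) − (101/168)·(-61/84) = -10123/4704, so α = -30369/40562.
Then β = ((-61/84) − (101/168)·(-30369/40562))/(18265/28224) = -8652/20281.
Residuals: 21717/40562, 39021/40562, -4425/40562, -7721/40562, -24296/20281; SSR = 54665/20281.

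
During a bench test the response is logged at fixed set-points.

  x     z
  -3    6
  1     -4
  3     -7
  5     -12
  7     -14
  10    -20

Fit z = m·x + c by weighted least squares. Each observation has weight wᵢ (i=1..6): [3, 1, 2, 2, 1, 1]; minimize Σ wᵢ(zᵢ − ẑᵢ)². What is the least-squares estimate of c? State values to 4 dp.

The normal system MᵀWM·[m, c]ᵀ = MᵀWz is [[245, 25]; [25, 10]]·[m, c]ᵀ = [-518, -58]ᵀ.
det = 245·10 − 25² = 1825.
m = ((-518)·10 − 25·(-58))/1825 = -746/365; c = (245·(-58) − 25·(-518))/1825 = -252/365.

c = -0.6904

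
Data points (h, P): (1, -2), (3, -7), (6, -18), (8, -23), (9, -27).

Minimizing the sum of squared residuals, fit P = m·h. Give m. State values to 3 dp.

The normal system AᵀA·[m]ᵀ = AᵀP is [[191]]·[m]ᵀ = [-558]ᵀ.
Hence m = -558 / 191 ≈ -2.92147.

m = -2.921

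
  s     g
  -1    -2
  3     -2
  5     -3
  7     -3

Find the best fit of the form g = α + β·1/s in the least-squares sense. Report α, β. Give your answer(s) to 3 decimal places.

Setting ∂/∂α … = 0 gives: 4·α + (-34/105)·β = -10;  (-34/105)·α + (12916/11025)·β = 32/105.
Determinant 4·(12916/11025) − (-34/105)² = 5612/1225.
α = ((-10)·(12916/11025) − (-34/105)·(32/105))/(5612/1225) = -32018/12627; β = (4·(32/105) − (-34/105)·(-10))/(5612/1225) = -1855/4209.

α = -2.536, β = -0.441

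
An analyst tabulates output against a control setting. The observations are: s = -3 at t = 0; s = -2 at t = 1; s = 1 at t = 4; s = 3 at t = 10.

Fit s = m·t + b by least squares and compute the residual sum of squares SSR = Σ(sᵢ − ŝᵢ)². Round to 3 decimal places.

SSR = 1.712

XᵀX·[m, b]ᵀ = Xᵀs reads: 117·m + 15·b = 32;  15·m + 4·b = -1.
Eliminating b: 4·(row 1) − 15·(row 2) gives 243·m = 4·32 − 15·(-1) = 143, so m = 143/243.
Then b = ((-1) − 15·(143/243))/4 = -199/81.
Residuals: -44/81, -32/243, 268/243, -104/243; SSR = 416/243.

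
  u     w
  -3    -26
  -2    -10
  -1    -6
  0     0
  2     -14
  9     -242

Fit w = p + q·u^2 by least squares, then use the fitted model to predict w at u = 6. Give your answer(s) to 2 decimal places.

ŵ = -107.77

Compute the Gram sums: Σ1 = 6, Σu^2 = 99, Σu^2·u^2 = 6675.
For Aᵀw: Σw = -298, Σu^2·w = -19938.
Normal equations: [[6, 99]; [99, 6675]]·[p, q]ᵀ = [-298, -19938]ᵀ.
Eliminating q: 6675·(row 1) − 99·(row 2) gives 30249·p = 6675·(-298) − 99·(-19938) = -15288, so p = -5096/10083.
Then q = ((-19938) − 99·(-5096/10083))/6675 = -10014/3361.
At u = 6: ŵ = (-5096/10083)·(1) + (-10014/3361)·(36) = -1086608/10083.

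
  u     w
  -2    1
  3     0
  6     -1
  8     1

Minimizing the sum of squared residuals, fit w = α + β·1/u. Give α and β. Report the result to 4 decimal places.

Sums needed: Σ1 = 4, Σ1/u = 1/8, Σ1/u·1/u = 233/576.
Moment sums: Σw = 1, Σ1/u·w = -13/24.
So AᵀA·[α, β]ᵀ = Aᵀw: [[4, 1/8]; [1/8, 233/576]]·[α, β]ᵀ = [1, -13/24]ᵀ.
Eliminating β: (233/576)·(row 1) − (1/8)·(row 2) gives (923/576)·α = (233/576)·1 − (1/8)·(-13/24) = 17/36, so α = 272/923.
Then β = ((-13/24) − (1/8)·(272/923))/(233/576) = -1320/923.

α = 0.2947, β = -1.4301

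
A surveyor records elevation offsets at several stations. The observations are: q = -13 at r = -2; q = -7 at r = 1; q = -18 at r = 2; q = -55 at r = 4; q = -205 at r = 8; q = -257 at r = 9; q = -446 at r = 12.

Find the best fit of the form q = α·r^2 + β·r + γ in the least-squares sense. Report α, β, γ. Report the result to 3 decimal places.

Compute the Gram sums: Σr^2·r^2 = 31682, Σr^2·r = 3034, Σr^2 = 314, Σr·r = 314, Σr = 34, Σ1 = 7.
For Aᵀq: Σr^2·q = -99172, Σr·q = -9542, Σq = -1001.
Normal equations: [[31682, 3034, 314]; [3034, 314, 34]; [314, 34, 7]]·[α, β, γ]ᵀ = [-99172, -9542, -1001]ᵀ.
Inverting the 3×3 Gram matrix, [α, β, γ]ᵀ = [-593265/199948, -272775/199948, -163871/49987]ᵀ.

α = -2.967, β = -1.364, γ = -3.278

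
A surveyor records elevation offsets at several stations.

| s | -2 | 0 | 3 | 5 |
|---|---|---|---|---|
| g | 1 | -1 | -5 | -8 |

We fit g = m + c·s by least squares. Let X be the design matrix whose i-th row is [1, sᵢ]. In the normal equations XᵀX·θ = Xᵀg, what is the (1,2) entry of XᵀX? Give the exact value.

6

Row 1 ↔ basis 1, column 2 ↔ basis s, so (XᵀX)_{1,2} = Σᵢ s = (1)·(-2) + (1)·(0) + (1)·(3) + (1)·(5) = 6.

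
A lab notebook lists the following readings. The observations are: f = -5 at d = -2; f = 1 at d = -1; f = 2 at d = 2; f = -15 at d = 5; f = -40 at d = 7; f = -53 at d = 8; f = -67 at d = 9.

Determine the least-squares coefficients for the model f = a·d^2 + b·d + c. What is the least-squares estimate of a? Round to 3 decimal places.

a = -1.044

Forming XᵀX = [[13716, 1708, 228]; [1708, 228, 28]; [228, 28, 7]] and Xᵀf = [-11165, -1369, -177]ᵀ gives XᵀX·[a, b, c]ᵀ = Xᵀf.
Solving the 3×3 system (Gaussian elimination) gives a = -87699/83992, b = 123187/83992, c = 29992/10499.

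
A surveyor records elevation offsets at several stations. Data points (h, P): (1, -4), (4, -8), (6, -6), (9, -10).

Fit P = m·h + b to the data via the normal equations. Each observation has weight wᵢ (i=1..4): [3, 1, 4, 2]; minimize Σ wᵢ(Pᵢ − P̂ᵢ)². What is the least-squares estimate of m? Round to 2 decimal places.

Compute the Gram sums: Σwᵢ·h·h = 325, Σwᵢ·h = 49, Σwᵢ·1 = 10.
For XᵀWP: Σwᵢ·h·P = -368, Σwᵢ·P = -64.
det = 325·10 − 49² = 849.
m = ((-368)·10 − 49·(-64))/849 = -544/849; b = (325·(-64) − 49·(-368))/849 = -2768/849.

m = -0.64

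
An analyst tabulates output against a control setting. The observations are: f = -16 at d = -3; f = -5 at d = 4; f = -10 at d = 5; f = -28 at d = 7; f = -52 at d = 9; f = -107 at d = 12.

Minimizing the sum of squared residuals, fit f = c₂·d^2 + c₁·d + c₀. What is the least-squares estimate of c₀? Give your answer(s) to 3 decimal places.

Setting ∂/∂c₂ … = 0 gives: 30660·c₂ + 2962·c₁ + 324·c₀ = -21466;  2962·c₂ + 324·c₁ + 34·c₀ = -1970;  324·c₂ + 34·c₁ + 6·c₀ = -218.
Solving the 3×3 system (Gaussian elimination) gives c₂ = -334433/345747, c₁ = 311073/115249, c₀ = 209000/345747.

c₀ = 0.604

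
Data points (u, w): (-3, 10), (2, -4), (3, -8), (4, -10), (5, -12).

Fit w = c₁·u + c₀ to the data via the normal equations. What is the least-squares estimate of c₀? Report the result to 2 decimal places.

The normal equations are: 63·c₁ + 11·c₀ = -162;  11·c₁ + 5·c₀ = -24.
(Σu·u = 63, Σu = 11, Σ1 = 5, Σu·w = -162, Σw = -24.)
Δ = 63·5 − 11² = 194.
c₁ = ((-162)·5 − 11·(-24))/194 = -273/97; c₀ = (63·(-24) − 11·(-162))/194 = 135/97.

c₀ = 1.39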